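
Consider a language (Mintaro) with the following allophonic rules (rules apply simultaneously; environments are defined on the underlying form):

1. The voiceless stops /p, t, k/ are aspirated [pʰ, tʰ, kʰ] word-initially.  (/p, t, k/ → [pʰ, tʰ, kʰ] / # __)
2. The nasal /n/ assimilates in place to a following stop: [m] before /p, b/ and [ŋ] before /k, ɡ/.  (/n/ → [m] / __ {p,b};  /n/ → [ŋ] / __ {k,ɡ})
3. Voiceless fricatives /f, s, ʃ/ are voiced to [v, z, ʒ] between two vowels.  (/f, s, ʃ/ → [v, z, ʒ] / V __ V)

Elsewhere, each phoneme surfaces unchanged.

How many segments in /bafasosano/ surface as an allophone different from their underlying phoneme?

3

Segments that undergo a rule: /f/ → [v] (rule 3); /s/ → [z] (rule 3); /s/ → [z] (rule 3).
All other segments surface unchanged.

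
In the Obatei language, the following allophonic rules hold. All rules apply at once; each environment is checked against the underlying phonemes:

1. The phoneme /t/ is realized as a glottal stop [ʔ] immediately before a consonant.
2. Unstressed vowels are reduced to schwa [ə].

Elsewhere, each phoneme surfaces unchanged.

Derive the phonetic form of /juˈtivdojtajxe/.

[jəˈtivdəjtəjxə]

/j/ — not in any rule's target class → [j].
/u/ meets the environment for rule 2 (in an unstressed syllable) → [ə].
/t/ — between /u/ and /i/; rule 1 does not apply here → [t].
/i/ (between /t/ and /v/) fails the environment for rule 2, so it stays [i].
/v/ stays [v].
/d/ (between /v/ and /o/) is unaffected → [d].
/o/ — between /d/ and /j/, in an unstressed syllable — surfaces as [ə] (rule 2).
/j/ (between /o/ and /t/) is unaffected → [j].
/t/ (between /j/ and /a/) is in the target of rule 1 but the environment (immediately before a consonant) is not met → [t].
/a/ (between /t/ and /j/) occurs in an unstressed syllable → [ə] by rule 2.
/j/ — not in any rule's target class → [j].
/x/ — not in any rule's target class → [x].
/e/ (word-final): in an unstressed syllable, so rule 2 applies → [ə].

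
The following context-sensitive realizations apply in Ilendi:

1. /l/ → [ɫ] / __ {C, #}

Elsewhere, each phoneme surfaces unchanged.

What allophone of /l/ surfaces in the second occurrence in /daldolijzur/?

/l/ (between /o/ and /i/): rule 1 targets it, but not word-finally or immediately before a consonant → unchanged [l].

[l]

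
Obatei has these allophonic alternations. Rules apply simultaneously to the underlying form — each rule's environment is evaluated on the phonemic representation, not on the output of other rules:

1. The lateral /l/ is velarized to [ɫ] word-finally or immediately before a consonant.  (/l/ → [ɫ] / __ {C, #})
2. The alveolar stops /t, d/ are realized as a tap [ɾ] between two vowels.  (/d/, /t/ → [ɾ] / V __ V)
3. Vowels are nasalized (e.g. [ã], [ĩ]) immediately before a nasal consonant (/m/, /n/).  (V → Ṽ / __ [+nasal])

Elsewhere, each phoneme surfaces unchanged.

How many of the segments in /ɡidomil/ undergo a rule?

3

Segments that undergo a rule: /d/ → [ɾ] (rule 2); /o/ → [õ] (rule 3); /l/ → [ɫ] (rule 1).
All other segments surface unchanged.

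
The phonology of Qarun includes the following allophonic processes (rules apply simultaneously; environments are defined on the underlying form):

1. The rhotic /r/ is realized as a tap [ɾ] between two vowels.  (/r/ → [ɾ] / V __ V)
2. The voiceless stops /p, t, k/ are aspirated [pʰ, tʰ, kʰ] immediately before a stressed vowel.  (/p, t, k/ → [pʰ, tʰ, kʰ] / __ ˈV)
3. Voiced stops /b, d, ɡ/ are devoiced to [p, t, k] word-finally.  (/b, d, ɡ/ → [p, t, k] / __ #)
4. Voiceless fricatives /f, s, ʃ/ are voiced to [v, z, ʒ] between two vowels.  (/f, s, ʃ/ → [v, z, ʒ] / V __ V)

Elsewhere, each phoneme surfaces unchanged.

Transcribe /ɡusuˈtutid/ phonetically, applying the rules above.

/ɡ/ (word-initial) is in the target of rule 3 but the environment (word-finally) is not met → [ɡ].
/s/ (between /u/ and /u/): between two vowels, so rule 4 applies → [z].
Rule 2 applies to /t/ (between /u/ and /u/: immediately before a stressed vowel) → [tʰ].
/t/ (between /u/ and /i/): rule 2 targets it, but not immediately before a stressed vowel → unchanged [t].
/d/ (word-final) occurs word-finally → [t] by rule 3.

[ɡuzuˈtʰutit]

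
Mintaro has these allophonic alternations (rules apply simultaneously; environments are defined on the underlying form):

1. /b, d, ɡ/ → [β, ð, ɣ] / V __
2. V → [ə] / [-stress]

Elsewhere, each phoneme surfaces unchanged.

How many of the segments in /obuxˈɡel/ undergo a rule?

Segments that undergo a rule: /o/ → [ə] (rule 2); /b/ → [β] (rule 1); /u/ → [ə] (rule 2).
All other segments surface unchanged.

3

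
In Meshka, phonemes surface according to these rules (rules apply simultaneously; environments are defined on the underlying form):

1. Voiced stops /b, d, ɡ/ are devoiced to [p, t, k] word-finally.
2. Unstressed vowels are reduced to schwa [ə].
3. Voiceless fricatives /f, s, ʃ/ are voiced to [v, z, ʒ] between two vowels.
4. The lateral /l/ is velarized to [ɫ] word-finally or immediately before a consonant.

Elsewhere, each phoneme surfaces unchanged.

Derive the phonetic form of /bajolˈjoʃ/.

[bəjəɫˈjoʃ]

/b/ (word-initial) is in the target of rule 1 but the environment (word-finally) is not met → [b].
/a/ meets the environment for rule 2 (in an unstressed syllable) → [ə].
/j/ (between /a/ and /o/) is unaffected → [j].
Rule 2 applies to /o/ (between /j/ and /l/: in an unstressed syllable) → [ə].
/l/ meets the environment for rule 4 (word-finally or immediately before a consonant) → [ɫ].
/j/ — not in any rule's target class → [j].
/o/ (between /j/ and /ʃ/) fails the environment for rule 2, so it stays [o].
/ʃ/ (word-final) is in the target of rule 3 but the environment (between two vowels) is not met → [ʃ].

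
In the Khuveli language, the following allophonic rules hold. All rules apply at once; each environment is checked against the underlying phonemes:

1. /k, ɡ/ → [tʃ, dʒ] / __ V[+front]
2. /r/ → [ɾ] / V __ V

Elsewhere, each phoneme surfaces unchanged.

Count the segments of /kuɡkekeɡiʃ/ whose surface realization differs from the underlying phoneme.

Segments that undergo a rule: /k/ → [tʃ] (rule 1); /k/ → [tʃ] (rule 1); /ɡ/ → [dʒ] (rule 1).
All other segments surface unchanged.

3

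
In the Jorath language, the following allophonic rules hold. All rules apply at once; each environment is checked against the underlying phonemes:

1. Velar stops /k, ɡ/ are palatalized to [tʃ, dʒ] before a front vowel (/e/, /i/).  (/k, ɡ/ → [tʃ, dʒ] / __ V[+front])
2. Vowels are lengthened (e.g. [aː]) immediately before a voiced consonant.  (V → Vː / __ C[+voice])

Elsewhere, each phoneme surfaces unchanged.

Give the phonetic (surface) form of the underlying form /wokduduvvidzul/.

[wokduːduːvviːdzuːl]

/w/ stays [w].
/o/ (between /w/ and /k/): rule 2 targets it, but not before a voiced consonant → unchanged [o].
/k/ (between /o/ and /d/) fails the environment for rule 1, so it stays [k].
/d/ stays [d].
/u/ (between /d/ and /d/): before a voiced consonant, so rule 2 applies → [uː].
/d/ (between /u/ and /u/): no rule targets it → [d].
/u/ — between /d/ and /v/, before a voiced consonant — surfaces as [uː] (rule 2).
/v/ — not in any rule's target class → [v].
/v/ (between /v/ and /i/): no rule targets it → [v].
Rule 2 applies to /i/ (between /v/ and /d/: before a voiced consonant) → [iː].
/d/ — not in any rule's target class → [d].
/z/ (between /d/ and /u/) is unaffected → [z].
Rule 2 applies to /u/ (between /z/ and /l/: before a voiced consonant) → [uː].
/l/ — not in any rule's target class → [l].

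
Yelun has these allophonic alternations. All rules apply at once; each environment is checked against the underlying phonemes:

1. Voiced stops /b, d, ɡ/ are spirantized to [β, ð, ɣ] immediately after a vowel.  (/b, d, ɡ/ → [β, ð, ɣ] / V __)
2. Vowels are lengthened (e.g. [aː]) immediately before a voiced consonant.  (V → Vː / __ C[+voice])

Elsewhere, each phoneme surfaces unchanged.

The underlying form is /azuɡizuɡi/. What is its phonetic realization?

[aːzuːɣiːzuːɣi]

Rule 2 applies to /a/ (word-initial: before a voiced consonant) → [aː].
/z/ (between /a/ and /u/) is unaffected → [z].
/u/ meets the environment for rule 2 (before a voiced consonant) → [uː].
/ɡ/ meets the environment for rule 1 (immediately after a vowel) → [ɣ].
Rule 2 applies to /i/ (between /ɡ/ and /z/: before a voiced consonant) → [iː].
/z/ stays [z].
/u/ (between /z/ and /ɡ/) occurs before a voiced consonant → [uː] by rule 2.
Rule 1 applies to /ɡ/ (between /u/ and /i/: immediately after a vowel) → [ɣ].
/i/ — word-final; rule 2 does not apply here → [i].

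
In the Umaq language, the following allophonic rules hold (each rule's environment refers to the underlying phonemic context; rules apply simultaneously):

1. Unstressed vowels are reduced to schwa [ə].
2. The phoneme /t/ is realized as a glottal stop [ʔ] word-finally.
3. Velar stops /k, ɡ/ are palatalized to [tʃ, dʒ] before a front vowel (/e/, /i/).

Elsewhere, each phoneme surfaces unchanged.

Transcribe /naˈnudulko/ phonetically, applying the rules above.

[nəˈnudəlkə]

/a/ meets the environment for rule 1 (in an unstressed syllable) → [ə].
/u/ (between /n/ and /d/) fails the environment for rule 1, so it stays [u].
/u/ — between /d/ and /l/, in an unstressed syllable — surfaces as [ə] (rule 1).
/k/ (between /l/ and /o/): rule 3 targets it, but not before a front vowel → unchanged [k].
Rule 1 applies to /o/ (word-final: in an unstressed syllable) → [ə].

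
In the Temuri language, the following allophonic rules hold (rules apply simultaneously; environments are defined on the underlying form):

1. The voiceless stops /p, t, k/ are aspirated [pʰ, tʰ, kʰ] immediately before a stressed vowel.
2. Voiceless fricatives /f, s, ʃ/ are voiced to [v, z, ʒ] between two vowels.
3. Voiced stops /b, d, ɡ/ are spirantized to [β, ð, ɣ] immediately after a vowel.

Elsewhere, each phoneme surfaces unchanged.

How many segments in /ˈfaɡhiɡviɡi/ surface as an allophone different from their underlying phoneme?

Segments that undergo a rule: /ɡ/ → [ɣ] (rule 3); /ɡ/ → [ɣ] (rule 3); /ɡ/ → [ɣ] (rule 3).
All other segments surface unchanged.

3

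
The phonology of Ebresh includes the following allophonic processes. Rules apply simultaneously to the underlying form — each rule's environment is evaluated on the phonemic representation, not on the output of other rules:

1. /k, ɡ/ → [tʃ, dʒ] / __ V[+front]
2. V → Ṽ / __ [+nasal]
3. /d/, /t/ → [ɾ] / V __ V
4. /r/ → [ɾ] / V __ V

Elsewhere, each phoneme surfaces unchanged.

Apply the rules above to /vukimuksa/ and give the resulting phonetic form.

[vutʃĩmuksa]

/v/ (word-initial): no rule targets it → [v].
/u/ (between /v/ and /k/) fails the environment for rule 2, so it stays [u].
/k/ (between /u/ and /i/): before a front vowel, so rule 1 applies → [tʃ].
/i/ (between /k/ and /m/): before a nasal consonant, so rule 2 applies → [ĩ].
/m/ — not in any rule's target class → [m].
/u/ — between /m/ and /k/; rule 2 does not apply here → [u].
/k/ (between /u/ and /s/): rule 1 targets it, but not before a front vowel → unchanged [k].
/s/ (between /k/ and /a/): no rule targets it → [s].
/a/ — word-final; rule 2 does not apply here → [a].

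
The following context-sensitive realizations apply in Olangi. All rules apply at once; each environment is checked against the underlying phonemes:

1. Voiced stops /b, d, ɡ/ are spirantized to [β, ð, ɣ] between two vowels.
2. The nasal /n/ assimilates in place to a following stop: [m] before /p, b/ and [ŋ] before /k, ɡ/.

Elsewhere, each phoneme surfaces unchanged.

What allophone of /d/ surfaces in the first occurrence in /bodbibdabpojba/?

[d]

/d/ — between /o/ and /b/; rule 1 does not apply here → [d].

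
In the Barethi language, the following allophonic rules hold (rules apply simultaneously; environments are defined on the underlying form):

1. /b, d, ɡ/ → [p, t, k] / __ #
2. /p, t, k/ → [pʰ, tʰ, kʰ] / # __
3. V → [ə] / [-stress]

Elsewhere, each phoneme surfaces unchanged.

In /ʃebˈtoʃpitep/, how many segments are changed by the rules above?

3

Segments that undergo a rule: /e/ → [ə] (rule 3); /i/ → [ə] (rule 3); /e/ → [ə] (rule 3).
All other segments surface unchanged.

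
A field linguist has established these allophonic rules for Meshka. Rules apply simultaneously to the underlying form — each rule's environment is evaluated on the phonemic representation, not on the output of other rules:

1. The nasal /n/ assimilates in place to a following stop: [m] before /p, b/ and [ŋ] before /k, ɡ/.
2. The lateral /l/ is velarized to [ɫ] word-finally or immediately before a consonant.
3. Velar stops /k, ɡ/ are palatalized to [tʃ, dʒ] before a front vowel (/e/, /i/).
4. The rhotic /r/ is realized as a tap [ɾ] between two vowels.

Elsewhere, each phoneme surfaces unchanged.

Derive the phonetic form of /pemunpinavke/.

[pemumpinavtʃe]

/p/ (word-initial): no rule targets it → [p].
/e/ — not in any rule's target class → [e].
/m/ (between /e/ and /u/): no rule targets it → [m].
/u/ — not in any rule's target class → [u].
/n/ meets the environment for rule 1 (before a labial or velar stop) → [m].
/p/ (between /n/ and /i/) is unaffected → [p].
/i/ stays [i].
/n/ (between /i/ and /a/): rule 1 targets it, but not before a labial or velar stop → unchanged [n].
/a/ stays [a].
/v/ — not in any rule's target class → [v].
/k/ (between /v/ and /e/) occurs before a front vowel → [tʃ] by rule 3.
/e/ (word-final): no rule targets it → [e].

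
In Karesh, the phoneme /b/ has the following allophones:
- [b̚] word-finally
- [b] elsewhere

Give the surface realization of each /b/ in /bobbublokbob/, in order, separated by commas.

Occurrence 1 (position 1): no conditioning environment matches → elsewhere allophone [b].
Occurrence 2 (position 3): no conditioning environment matches → elsewhere allophone [b].
Occurrence 3 (position 4): no conditioning environment matches → elsewhere allophone [b].
Occurrence 4 (position 6): no conditioning environment matches → elsewhere allophone [b].
Occurrence 5 (position 10): no conditioning environment matches → elsewhere allophone [b].
Occurrence 6 (position 12): word-finally → [b̚].

[b], [b], [b], [b], [b], [b̚]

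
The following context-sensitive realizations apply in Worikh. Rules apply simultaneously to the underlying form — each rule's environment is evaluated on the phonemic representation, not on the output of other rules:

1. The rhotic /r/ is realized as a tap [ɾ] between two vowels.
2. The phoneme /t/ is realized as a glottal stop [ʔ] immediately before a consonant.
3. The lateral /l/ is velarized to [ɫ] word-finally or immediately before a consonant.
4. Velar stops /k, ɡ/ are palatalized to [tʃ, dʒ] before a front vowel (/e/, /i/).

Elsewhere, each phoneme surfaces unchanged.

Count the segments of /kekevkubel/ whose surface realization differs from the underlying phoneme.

Segments that undergo a rule: /k/ → [tʃ] (rule 4); /k/ → [tʃ] (rule 4); /l/ → [ɫ] (rule 3).
All other segments surface unchanged.

3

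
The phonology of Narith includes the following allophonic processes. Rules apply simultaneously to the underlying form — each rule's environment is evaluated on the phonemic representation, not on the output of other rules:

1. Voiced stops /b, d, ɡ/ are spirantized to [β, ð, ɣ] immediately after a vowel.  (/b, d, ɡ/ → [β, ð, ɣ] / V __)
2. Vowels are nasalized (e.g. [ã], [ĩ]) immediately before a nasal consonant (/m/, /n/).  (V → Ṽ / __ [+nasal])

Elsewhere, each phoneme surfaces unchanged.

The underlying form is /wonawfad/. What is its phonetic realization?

[wõnawfað]

/w/ (word-initial): no rule targets it → [w].
/o/ meets the environment for rule 2 (before a nasal consonant) → [õ].
/n/ (between /o/ and /a/) is unaffected → [n].
/a/ — between /n/ and /w/; rule 2 does not apply here → [a].
/w/ — not in any rule's target class → [w].
/f/ (between /w/ and /a/) is unaffected → [f].
/a/ (between /f/ and /d/) fails the environment for rule 2, so it stays [a].
/d/ (word-final) occurs immediately after a vowel → [ð] by rule 1.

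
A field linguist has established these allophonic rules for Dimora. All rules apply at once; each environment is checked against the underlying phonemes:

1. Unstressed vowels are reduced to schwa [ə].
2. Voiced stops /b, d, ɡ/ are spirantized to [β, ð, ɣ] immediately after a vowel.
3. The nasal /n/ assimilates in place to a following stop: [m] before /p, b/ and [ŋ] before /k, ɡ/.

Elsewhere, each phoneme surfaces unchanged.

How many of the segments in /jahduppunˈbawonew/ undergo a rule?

Segments that undergo a rule: /a/ → [ə] (rule 1); /u/ → [ə] (rule 1); /u/ → [ə] (rule 1); /n/ → [m] (rule 3); /o/ → [ə] (rule 1); /e/ → [ə] (rule 1).
All other segments surface unchanged.

6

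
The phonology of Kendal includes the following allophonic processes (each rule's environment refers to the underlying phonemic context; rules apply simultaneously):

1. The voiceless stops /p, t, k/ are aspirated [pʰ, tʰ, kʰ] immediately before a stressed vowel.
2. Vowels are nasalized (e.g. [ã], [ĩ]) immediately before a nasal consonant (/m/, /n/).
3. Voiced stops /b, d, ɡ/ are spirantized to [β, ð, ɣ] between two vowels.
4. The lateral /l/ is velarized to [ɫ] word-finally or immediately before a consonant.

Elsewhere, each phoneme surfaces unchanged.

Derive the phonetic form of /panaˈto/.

[pãnaˈtʰo]

/p/ — word-initial; rule 1 does not apply here → [p].
/a/ — between /p/ and /n/, before a nasal consonant — surfaces as [ã] (rule 2).
/n/ stays [n].
/a/ — between /n/ and /t/; rule 2 does not apply here → [a].
/t/ meets the environment for rule 1 (immediately before a stressed vowel) → [tʰ].
/o/ — word-final; rule 2 does not apply here → [o].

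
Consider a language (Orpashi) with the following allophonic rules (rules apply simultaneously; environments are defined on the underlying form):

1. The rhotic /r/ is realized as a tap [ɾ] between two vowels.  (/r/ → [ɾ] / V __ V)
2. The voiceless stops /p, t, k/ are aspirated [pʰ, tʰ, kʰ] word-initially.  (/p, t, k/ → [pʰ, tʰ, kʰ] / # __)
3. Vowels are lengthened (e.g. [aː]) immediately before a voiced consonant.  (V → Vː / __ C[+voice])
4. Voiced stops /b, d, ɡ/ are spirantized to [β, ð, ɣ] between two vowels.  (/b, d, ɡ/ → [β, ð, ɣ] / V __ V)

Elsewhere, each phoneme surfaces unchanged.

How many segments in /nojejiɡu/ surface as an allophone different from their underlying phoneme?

Segments that undergo a rule: /o/ → [oː] (rule 3); /e/ → [eː] (rule 3); /i/ → [iː] (rule 3); /ɡ/ → [ɣ] (rule 4).
All other segments surface unchanged.

4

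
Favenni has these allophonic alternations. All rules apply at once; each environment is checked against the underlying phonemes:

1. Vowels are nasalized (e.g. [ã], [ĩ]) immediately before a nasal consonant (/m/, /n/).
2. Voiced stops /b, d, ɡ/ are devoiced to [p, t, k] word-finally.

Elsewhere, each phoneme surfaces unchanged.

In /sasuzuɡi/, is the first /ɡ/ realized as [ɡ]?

/ɡ/ (between /u/ and /i/): rule 2 targets it, but not word-finally → unchanged [ɡ].
The actual realization is [ɡ], which matches [ɡ].

Yes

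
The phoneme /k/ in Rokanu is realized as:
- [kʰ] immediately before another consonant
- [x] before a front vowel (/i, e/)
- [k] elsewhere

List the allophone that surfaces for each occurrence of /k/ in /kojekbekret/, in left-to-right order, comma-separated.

Occurrence 1 (position 1): no conditioning environment matches → elsewhere allophone [k].
Occurrence 2 (position 5): immediately before another consonant → [kʰ].
Occurrence 3 (position 8): immediately before another consonant → [kʰ].

[k], [kʰ], [kʰ]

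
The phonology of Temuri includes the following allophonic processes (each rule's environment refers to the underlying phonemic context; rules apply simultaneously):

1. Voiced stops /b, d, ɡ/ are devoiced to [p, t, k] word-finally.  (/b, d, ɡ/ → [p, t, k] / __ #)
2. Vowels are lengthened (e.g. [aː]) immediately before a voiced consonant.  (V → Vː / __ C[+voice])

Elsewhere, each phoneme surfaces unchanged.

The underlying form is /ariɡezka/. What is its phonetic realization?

Rule 2 applies to /a/ (word-initial: before a voiced consonant) → [aː].
/r/ (between /a/ and /i/): no rule targets it → [r].
/i/ (between /r/ and /ɡ/) occurs before a voiced consonant → [iː] by rule 2.
/ɡ/ — between /i/ and /e/; rule 1 does not apply here → [ɡ].
/e/ (between /ɡ/ and /z/): before a voiced consonant, so rule 2 applies → [eː].
/z/ — not in any rule's target class → [z].
/k/ (between /z/ and /a/) is unaffected → [k].
/a/ (word-final) fails the environment for rule 2, so it stays [a].

[aːriːɡeːzka]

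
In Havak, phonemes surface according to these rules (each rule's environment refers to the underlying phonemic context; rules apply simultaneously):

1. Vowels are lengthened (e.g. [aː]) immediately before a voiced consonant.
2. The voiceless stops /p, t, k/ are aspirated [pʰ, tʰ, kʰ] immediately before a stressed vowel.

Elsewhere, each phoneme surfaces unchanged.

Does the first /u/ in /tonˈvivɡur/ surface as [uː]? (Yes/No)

Yes

/u/ (between /ɡ/ and /r/) occurs before a voiced consonant → [uː] by rule 1.
The actual realization is [uː], which matches [uː].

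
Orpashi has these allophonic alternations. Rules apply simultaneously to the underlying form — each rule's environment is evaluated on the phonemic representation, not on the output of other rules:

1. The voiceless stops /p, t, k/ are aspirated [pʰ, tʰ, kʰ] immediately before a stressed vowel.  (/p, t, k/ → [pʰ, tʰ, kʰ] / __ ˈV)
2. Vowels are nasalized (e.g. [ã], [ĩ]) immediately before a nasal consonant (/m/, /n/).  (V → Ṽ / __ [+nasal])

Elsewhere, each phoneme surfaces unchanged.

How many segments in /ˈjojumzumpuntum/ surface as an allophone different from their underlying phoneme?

Segments that undergo a rule: /u/ → [ũ] (rule 2); /u/ → [ũ] (rule 2); /u/ → [ũ] (rule 2); /u/ → [ũ] (rule 2).
All other segments surface unchanged.

4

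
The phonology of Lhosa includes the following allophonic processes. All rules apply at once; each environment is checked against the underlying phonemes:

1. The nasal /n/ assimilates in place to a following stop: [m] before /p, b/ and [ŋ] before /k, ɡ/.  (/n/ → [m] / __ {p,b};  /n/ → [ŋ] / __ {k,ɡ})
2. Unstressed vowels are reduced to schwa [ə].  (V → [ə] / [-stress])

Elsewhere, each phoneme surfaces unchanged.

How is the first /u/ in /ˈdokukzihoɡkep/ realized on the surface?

[ə]

Rule 2 applies to /u/ (between /k/ and /k/: in an unstressed syllable) → [ə].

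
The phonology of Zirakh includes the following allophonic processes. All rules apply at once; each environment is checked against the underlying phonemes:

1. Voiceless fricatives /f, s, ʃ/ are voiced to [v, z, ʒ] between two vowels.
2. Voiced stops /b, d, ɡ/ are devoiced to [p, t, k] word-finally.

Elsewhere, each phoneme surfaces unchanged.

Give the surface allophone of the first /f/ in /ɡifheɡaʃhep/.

/f/ (between /i/ and /h/): rule 1 targets it, but not between two vowels → unchanged [f].

[f]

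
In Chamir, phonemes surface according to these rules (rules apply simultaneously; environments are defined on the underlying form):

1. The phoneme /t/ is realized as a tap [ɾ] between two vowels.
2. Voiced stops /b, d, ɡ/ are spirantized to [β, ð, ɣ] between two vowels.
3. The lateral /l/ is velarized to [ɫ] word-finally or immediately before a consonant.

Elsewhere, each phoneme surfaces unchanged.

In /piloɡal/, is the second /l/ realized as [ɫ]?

Yes

/l/ meets the environment for rule 3 (word-finally or immediately before a consonant) → [ɫ].
The actual realization is [ɫ], which matches [ɫ].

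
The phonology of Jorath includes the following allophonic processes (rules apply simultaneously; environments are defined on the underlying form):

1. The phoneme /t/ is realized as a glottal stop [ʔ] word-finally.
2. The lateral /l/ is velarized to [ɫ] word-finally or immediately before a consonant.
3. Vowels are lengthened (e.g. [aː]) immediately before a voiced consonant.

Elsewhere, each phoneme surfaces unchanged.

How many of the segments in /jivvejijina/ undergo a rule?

4

Segments that undergo a rule: /i/ → [iː] (rule 3); /e/ → [eː] (rule 3); /i/ → [iː] (rule 3); /i/ → [iː] (rule 3).
All other segments surface unchanged.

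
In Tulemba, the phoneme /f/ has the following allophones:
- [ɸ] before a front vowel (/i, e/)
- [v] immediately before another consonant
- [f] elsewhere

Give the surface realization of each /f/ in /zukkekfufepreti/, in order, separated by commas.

[f], [ɸ]

Occurrence 1 (position 7): no conditioning environment matches → elsewhere allophone [f].
Occurrence 2 (position 9): before a front vowel (/i, e/) → [ɸ].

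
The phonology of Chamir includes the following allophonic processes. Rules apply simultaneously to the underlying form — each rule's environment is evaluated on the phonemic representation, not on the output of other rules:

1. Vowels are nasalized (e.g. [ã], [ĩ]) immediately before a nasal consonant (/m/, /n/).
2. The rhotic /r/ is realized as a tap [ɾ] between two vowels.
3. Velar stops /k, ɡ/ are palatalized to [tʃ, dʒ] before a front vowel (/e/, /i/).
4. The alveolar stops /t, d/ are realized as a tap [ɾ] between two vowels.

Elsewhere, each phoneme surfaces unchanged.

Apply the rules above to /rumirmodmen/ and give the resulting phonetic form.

[rũmirmodmẽn]

/r/ (word-initial) is in the target of rule 2 but the environment (between two vowels) is not met → [r].
/u/ (between /r/ and /m/): before a nasal consonant, so rule 1 applies → [ũ].
/m/ stays [m].
/i/ — between /m/ and /r/; rule 1 does not apply here → [i].
/r/ (between /i/ and /m/) fails the environment for rule 2, so it stays [r].
/m/ stays [m].
/o/ (between /m/ and /d/) is in the target of rule 1 but the environment (before a nasal consonant) is not met → [o].
/d/ (between /o/ and /m/) fails the environment for rule 4, so it stays [d].
/m/ — not in any rule's target class → [m].
/e/ meets the environment for rule 1 (before a nasal consonant) → [ẽ].
/n/ stays [n].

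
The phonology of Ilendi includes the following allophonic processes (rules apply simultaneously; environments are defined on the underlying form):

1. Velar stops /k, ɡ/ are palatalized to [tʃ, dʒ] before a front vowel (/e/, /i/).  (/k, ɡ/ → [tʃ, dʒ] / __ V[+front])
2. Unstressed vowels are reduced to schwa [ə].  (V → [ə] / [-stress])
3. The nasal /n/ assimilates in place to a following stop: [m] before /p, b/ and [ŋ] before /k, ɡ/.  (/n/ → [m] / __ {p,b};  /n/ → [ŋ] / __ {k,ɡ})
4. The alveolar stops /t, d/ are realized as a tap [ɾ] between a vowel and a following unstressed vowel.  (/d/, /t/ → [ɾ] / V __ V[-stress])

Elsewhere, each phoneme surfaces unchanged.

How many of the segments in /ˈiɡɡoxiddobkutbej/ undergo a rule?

5

Segments that undergo a rule: /o/ → [ə] (rule 2); /i/ → [ə] (rule 2); /o/ → [ə] (rule 2); /u/ → [ə] (rule 2); /e/ → [ə] (rule 2).
All other segments surface unchanged.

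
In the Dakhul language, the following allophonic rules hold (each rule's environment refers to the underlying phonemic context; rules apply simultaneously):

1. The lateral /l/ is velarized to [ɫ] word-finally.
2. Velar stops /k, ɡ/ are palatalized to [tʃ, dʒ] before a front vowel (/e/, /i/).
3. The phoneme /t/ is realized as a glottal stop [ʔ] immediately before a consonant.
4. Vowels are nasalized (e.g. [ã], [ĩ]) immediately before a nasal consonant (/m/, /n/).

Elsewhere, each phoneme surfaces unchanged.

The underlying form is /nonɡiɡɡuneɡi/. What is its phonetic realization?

[nõndʒiɡɡũnedʒi]

/o/ (between /n/ and /n/) occurs before a nasal consonant → [õ] by rule 4.
/ɡ/ (between /n/ and /i/) occurs before a front vowel → [dʒ] by rule 2.
/i/ — between /ɡ/ and /ɡ/; rule 4 does not apply here → [i].
/ɡ/ (between /i/ and /ɡ/) is in the target of rule 2 but the environment (before a front vowel) is not met → [ɡ].
/ɡ/ (between /ɡ/ and /u/) fails the environment for rule 2, so it stays [ɡ].
/u/ meets the environment for rule 4 (before a nasal consonant) → [ũ].
/e/ — between /n/ and /ɡ/; rule 4 does not apply here → [e].
/ɡ/ (between /e/ and /i/): before a front vowel, so rule 2 applies → [dʒ].
/i/ (word-final): rule 4 targets it, but not before a nasal consonant → unchanged [i].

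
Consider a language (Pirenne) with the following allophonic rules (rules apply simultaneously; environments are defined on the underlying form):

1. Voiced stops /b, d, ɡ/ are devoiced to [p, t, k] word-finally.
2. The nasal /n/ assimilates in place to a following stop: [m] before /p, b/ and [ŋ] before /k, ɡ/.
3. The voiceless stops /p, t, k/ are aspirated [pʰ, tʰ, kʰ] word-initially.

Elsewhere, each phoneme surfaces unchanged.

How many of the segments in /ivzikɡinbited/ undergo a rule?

2

Segments that undergo a rule: /n/ → [m] (rule 2); /d/ → [t] (rule 1).
All other segments surface unchanged.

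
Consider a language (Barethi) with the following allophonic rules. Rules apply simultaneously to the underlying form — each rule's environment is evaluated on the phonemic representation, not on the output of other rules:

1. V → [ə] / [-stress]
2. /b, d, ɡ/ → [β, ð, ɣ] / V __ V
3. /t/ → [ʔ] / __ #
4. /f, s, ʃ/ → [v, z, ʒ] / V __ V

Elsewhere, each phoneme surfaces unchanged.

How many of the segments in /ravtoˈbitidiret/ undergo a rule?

Segments that undergo a rule: /a/ → [ə] (rule 1); /o/ → [ə] (rule 1); /b/ → [β] (rule 2); /i/ → [ə] (rule 1); /d/ → [ð] (rule 2); /i/ → [ə] (rule 1); /e/ → [ə] (rule 1); /t/ → [ʔ] (rule 3).
All other segments surface unchanged.

8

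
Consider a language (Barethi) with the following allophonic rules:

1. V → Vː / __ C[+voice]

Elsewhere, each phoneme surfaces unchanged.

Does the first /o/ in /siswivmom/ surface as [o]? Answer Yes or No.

No

/o/ meets the environment for rule 1 (before a voiced consonant) → [oː].
The actual realization is [oː], not [o].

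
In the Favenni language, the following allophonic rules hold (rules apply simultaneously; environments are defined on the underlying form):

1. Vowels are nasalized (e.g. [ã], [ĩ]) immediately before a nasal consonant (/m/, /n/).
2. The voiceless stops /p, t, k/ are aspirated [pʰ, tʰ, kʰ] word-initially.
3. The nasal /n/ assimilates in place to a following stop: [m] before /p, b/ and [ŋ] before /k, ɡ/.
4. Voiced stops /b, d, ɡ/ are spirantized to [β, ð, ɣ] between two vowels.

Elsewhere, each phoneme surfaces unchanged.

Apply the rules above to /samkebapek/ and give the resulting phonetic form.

[sãmkeβapek]

/s/ (word-initial) is unaffected → [s].
Rule 1 applies to /a/ (between /s/ and /m/: before a nasal consonant) → [ã].
/m/ — not in any rule's target class → [m].
/k/ (between /m/ and /e/) fails the environment for rule 2, so it stays [k].
/e/ — between /k/ and /b/; rule 1 does not apply here → [e].
Rule 4 applies to /b/ (between /e/ and /a/: between two vowels) → [β].
/a/ — between /b/ and /p/; rule 1 does not apply here → [a].
/p/ (between /a/ and /e/) fails the environment for rule 2, so it stays [p].
/e/ (between /p/ and /k/): rule 1 targets it, but not before a nasal consonant → unchanged [e].
/k/ — word-final; rule 2 does not apply here → [k].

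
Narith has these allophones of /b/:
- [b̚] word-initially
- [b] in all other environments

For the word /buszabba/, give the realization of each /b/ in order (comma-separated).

Occurrence 1 (position 1): word-initially → [b̚].
Occurrence 2 (position 6): no conditioning environment matches → elsewhere allophone [b].
Occurrence 3 (position 7): no conditioning environment matches → elsewhere allophone [b].

[b̚], [b], [b]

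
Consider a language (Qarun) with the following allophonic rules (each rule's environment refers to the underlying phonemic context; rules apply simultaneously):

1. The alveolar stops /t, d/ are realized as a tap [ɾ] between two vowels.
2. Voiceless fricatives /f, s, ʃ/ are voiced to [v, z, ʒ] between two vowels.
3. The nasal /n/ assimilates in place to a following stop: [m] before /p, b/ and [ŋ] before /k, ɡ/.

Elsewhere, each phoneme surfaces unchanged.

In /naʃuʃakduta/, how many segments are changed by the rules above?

3

Segments that undergo a rule: /ʃ/ → [ʒ] (rule 2); /ʃ/ → [ʒ] (rule 2); /t/ → [ɾ] (rule 1).
All other segments surface unchanged.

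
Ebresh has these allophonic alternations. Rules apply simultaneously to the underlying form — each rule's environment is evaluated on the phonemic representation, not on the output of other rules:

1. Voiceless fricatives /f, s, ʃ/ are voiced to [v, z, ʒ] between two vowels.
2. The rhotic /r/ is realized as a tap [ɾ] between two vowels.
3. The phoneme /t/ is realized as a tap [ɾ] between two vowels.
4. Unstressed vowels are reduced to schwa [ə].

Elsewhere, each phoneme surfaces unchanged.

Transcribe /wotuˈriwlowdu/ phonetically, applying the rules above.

/w/ — not in any rule's target class → [w].
Rule 4 applies to /o/ (between /w/ and /t/: in an unstressed syllable) → [ə].
/t/ (between /o/ and /u/): between two vowels, so rule 3 applies → [ɾ].
/u/ meets the environment for rule 4 (in an unstressed syllable) → [ə].
/r/ (between /u/ and /i/): between two vowels, so rule 2 applies → [ɾ].
/i/ (between /r/ and /w/): rule 4 targets it, but not in an unstressed syllable → unchanged [i].
/w/ (between /i/ and /l/): no rule targets it → [w].
/l/ stays [l].
/o/ — between /l/ and /w/, in an unstressed syllable — surfaces as [ə] (rule 4).
/w/ — not in any rule's target class → [w].
/d/ (between /w/ and /u/) is unaffected → [d].
/u/ (word-final): in an unstressed syllable, so rule 4 applies → [ə].

[wəɾəˈɾiwləwdə]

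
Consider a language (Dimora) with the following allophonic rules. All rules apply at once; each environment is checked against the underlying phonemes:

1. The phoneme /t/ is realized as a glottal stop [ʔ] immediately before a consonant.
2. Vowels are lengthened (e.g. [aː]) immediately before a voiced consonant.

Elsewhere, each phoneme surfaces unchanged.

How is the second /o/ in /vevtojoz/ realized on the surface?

[oː]

/o/ (between /j/ and /z/) occurs before a voiced consonant → [oː] by rule 2.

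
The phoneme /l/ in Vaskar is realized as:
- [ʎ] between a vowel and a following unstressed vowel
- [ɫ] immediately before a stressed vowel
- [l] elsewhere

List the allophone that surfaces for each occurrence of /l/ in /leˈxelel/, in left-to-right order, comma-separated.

Occurrence 1 (position 1): no conditioning environment matches → elsewhere allophone [l].
Occurrence 2 (position 5): between a vowel and a following unstressed vowel → [ʎ].
Occurrence 3 (position 7): no conditioning environment matches → elsewhere allophone [l].

[l], [ʎ], [l]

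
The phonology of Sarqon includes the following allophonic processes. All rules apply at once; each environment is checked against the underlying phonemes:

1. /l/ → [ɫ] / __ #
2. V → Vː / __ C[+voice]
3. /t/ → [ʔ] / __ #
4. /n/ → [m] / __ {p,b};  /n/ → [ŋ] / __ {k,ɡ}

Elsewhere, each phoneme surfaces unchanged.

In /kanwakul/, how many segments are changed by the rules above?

Segments that undergo a rule: /a/ → [aː] (rule 2); /u/ → [uː] (rule 2); /l/ → [ɫ] (rule 1).
All other segments surface unchanged.

3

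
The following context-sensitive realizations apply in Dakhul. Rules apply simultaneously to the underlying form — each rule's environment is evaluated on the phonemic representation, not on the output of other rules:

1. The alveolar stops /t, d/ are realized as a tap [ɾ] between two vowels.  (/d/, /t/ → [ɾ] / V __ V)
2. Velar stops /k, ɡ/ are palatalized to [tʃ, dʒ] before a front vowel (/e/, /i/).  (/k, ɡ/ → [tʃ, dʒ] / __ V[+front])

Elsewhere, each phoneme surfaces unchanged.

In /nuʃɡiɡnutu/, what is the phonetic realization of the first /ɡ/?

[dʒ]

Rule 2 applies to /ɡ/ (between /ʃ/ and /i/: before a front vowel) → [dʒ].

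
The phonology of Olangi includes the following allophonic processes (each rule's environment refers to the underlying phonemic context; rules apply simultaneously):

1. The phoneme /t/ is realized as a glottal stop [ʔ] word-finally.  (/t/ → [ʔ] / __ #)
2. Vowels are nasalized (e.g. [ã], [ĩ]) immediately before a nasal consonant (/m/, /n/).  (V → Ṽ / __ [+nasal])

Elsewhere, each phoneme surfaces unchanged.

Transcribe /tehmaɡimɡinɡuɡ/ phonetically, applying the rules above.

[tehmaɡĩmɡĩnɡuɡ]

/t/ — word-initial; rule 1 does not apply here → [t].
/e/ (between /t/ and /h/): rule 2 targets it, but not before a nasal consonant → unchanged [e].
/h/ — not in any rule's target class → [h].
/m/ — not in any rule's target class → [m].
/a/ (between /m/ and /ɡ/): rule 2 targets it, but not before a nasal consonant → unchanged [a].
/ɡ/ (between /a/ and /i/) is unaffected → [ɡ].
/i/ meets the environment for rule 2 (before a nasal consonant) → [ĩ].
/m/ — not in any rule's target class → [m].
/ɡ/ (between /m/ and /i/): no rule targets it → [ɡ].
/i/ — between /ɡ/ and /n/, before a nasal consonant — surfaces as [ĩ] (rule 2).
/n/ (between /i/ and /ɡ/): no rule targets it → [n].
/ɡ/ — not in any rule's target class → [ɡ].
/u/ (between /ɡ/ and /ɡ/): rule 2 targets it, but not before a nasal consonant → unchanged [u].
/ɡ/ — not in any rule's target class → [ɡ].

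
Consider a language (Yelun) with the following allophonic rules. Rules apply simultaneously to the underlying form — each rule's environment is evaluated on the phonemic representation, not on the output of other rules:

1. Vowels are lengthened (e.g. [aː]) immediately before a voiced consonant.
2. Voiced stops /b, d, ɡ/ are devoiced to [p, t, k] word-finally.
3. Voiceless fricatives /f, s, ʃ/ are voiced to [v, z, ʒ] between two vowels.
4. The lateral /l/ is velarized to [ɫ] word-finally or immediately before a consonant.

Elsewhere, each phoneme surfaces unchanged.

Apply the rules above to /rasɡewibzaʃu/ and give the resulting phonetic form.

[rasɡeːwiːbzaʒu]

/r/ — not in any rule's target class → [r].
/a/ (between /r/ and /s/) is in the target of rule 1 but the environment (before a voiced consonant) is not met → [a].
/s/ (between /a/ and /ɡ/) is in the target of rule 3 but the environment (between two vowels) is not met → [s].
/ɡ/ — between /s/ and /e/; rule 2 does not apply here → [ɡ].
/e/ — between /ɡ/ and /w/, before a voiced consonant — surfaces as [eː] (rule 1).
/w/ (between /e/ and /i/): no rule targets it → [w].
/i/ — between /w/ and /b/, before a voiced consonant — surfaces as [iː] (rule 1).
/b/ (between /i/ and /z/): rule 2 targets it, but not word-finally → unchanged [b].
/z/ (between /b/ and /a/) is unaffected → [z].
/a/ (between /z/ and /ʃ/) fails the environment for rule 1, so it stays [a].
/ʃ/ (between /a/ and /u/): between two vowels, so rule 3 applies → [ʒ].
/u/ — word-final; rule 1 does not apply here → [u].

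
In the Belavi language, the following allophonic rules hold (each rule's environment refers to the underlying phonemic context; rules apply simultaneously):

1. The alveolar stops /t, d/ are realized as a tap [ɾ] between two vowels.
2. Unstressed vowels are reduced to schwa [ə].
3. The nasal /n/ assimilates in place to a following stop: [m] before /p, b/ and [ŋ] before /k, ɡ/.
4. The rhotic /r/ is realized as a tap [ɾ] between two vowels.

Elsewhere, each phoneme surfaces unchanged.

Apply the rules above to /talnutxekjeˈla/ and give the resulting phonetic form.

[təlnətxəkjəˈla]

/t/ — word-initial; rule 1 does not apply here → [t].
/a/ (between /t/ and /l/): in an unstressed syllable, so rule 2 applies → [ə].
/l/ (between /a/ and /n/): no rule targets it → [l].
/n/ (between /l/ and /u/) is in the target of rule 3 but the environment (before a labial or velar stop) is not met → [n].
/u/ meets the environment for rule 2 (in an unstressed syllable) → [ə].
/t/ (between /u/ and /x/) fails the environment for rule 1, so it stays [t].
/x/ (between /t/ and /e/): no rule targets it → [x].
/e/ (between /x/ and /k/): in an unstressed syllable, so rule 2 applies → [ə].
/k/ (between /e/ and /j/) is unaffected → [k].
/j/ (between /k/ and /e/): no rule targets it → [j].
/e/ (between /j/ and /l/) occurs in an unstressed syllable → [ə] by rule 2.
/l/ stays [l].
/a/ (word-final) fails the environment for rule 2, so it stays [a].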